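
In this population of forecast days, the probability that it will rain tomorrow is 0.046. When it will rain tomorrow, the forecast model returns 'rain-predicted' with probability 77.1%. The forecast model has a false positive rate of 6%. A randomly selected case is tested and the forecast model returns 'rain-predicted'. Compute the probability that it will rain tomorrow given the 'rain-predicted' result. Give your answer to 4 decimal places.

Let H be the event that it will rain tomorrow. P(H) = 0.046, so P(¬H) = 0.954. With E the 'rain-predicted' result, P(E|H) = 0.771 and P(E|¬H) = 0.06.
P(E) = 0.771·0.046 + 0.06·0.954 = 0.035466 + 0.057240 = 0.092706.
By Bayes' theorem, P(H|E) = 0.035466 / 0.092706 = 0.3826.

P(H | E) ≈ 0.3826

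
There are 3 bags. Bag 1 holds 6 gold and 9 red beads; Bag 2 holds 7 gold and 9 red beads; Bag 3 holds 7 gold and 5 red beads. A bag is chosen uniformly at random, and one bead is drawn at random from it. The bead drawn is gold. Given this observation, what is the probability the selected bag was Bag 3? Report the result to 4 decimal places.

P(gold|Bag 1) = 0.4; P(gold|Bag 2) = 0.4375; P(gold|Bag 3) = 0.5833.
Prior × likelihood for each source: 0.333333·0.4=0.1333, 0.333333·0.4375=0.1458, 0.333333·0.5833=0.1944. Summing gives P(gold) = 0.47361.
P(Bag 3 | gold) = 0.1944 / 0.47361 = 0.4106.

Posterior probability ≈ 0.4106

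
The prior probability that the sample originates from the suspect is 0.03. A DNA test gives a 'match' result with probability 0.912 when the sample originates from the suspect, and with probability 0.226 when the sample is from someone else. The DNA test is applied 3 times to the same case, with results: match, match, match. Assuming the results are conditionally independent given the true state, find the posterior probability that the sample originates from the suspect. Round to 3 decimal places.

With H the event that the sample originates from the suspect, the joint likelihood of the observed sequence is P(data|H) = 0.912·0.912·0.912 = 0.75855 and P(data|¬H) = 0.226·0.226·0.226 = 0.011543.
Bayes: P(H|data) = 0.03·0.75855 / (0.03·0.75855 + 0.97·0.011543) = 0.022757/0.033953 = 0.6702.

Posterior P(H) ≈ 0.670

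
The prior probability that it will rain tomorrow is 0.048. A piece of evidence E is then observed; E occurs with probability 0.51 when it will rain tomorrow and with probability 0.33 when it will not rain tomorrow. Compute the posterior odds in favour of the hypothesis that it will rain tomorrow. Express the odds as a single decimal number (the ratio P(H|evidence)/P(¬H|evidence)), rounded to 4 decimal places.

Posterior odds ≈ 0.0779

Prior odds = 0.048/(1−0.048) = 0.050420.
Likelihood ratio for E = 0.51/0.33 = 1.5455.
Posterior odds = prior odds × LR = 0.077922.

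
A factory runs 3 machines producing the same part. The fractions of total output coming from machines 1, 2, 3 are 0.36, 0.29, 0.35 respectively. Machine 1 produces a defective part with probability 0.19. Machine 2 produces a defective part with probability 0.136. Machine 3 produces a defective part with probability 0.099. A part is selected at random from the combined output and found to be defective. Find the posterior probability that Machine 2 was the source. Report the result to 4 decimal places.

Posterior probability ≈ 0.2768

Tabulate prior·likelihood by source: [1] prior 0.36, lik 0.19, product 0.06840; [2] prior 0.29, lik 0.136, product 0.03944; [3] prior 0.35, lik 0.099, product 0.03465.
Normalizing constant = 0.14249; the posterior for Machine 2 is its product over the sum, 0.03944/0.14249 = 0.2768.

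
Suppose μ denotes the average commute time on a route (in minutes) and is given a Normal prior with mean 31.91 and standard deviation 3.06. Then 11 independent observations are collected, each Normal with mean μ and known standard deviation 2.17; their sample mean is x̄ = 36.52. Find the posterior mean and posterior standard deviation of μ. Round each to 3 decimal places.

Posterior mean ≈ 36.318; posterior SD ≈ 0.640

With known σ, the Normal prior is conjugate. Weight on the data is w = (n/σ²)/(n/σ² + 1/τ₀²) = 2.33600/(2.33600+0.106797) = 0.95628.
Posterior mean = w·x̄ + (1−w)·μ₀ = 0.95628·36.52 + 0.043719·31.91 = 36.318. Posterior variance = 1/(2.33600+0.106797) = 0.409367, so SD = 0.640.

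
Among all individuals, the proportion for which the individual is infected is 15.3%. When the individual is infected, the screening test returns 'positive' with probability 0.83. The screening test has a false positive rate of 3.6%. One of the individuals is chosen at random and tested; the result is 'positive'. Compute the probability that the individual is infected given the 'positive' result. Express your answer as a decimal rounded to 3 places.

P(H | E) ≈ 0.806

Let H be the event that the individual is infected. P(H) = 0.153, so P(¬H) = 0.847. With E the 'positive' result, P(E|H) = 0.83 and P(E|¬H) = 0.036.
P(E) = 0.83·0.153 + 0.036·0.847 = 0.12699 + 0.030492 = 0.15748.
By Bayes' theorem, P(H|E) = 0.12699 / 0.15748 = 0.806.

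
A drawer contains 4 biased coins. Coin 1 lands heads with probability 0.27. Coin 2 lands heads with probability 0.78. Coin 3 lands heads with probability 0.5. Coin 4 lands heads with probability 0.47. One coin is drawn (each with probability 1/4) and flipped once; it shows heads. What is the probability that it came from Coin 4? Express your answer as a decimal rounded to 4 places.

Posterior probability ≈ 0.2327

Tabulate prior·likelihood by source: [1] prior 0.25, lik 0.27, product 0.06750; [2] prior 0.25, lik 0.78, product 0.1950; [3] prior 0.25, lik 0.5, product 0.1250; [4] prior 0.25, lik 0.47, product 0.1175.
Normalizing constant = 0.50500; the posterior for Coin 4 is its product over the sum, 0.1175/0.50500 = 0.2327.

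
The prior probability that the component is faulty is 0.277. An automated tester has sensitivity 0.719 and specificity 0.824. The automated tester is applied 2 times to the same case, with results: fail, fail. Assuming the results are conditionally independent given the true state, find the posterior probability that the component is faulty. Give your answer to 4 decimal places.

Posterior P(H) ≈ 0.8648

Let H be the event that the component is faulty; start with P(H) = 0.277. P('fail'|H) = 0.719, P('fail'|¬H) = 0.176.
Update on result 1 ('fail'): P(H) ← 0.719·0.2770 / (0.719·0.2770 + 0.176·0.7230) = 0.19916/0.32641 = 0.6102.
Update on result 2 ('fail'): P(H) ← 0.719·0.6102 / (0.719·0.6102 + 0.176·0.3898) = 0.43871/0.50732 = 0.8648.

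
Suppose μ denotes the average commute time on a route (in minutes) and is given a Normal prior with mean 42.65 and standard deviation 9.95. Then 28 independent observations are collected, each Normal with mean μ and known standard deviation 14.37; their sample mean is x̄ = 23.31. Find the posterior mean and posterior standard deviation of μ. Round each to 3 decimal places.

With known σ, the Normal prior is conjugate. Weight on the data is w = (n/σ²)/(n/σ² + 1/τ₀²) = 0.135595/(0.135595+0.0101008) = 0.93067.
Posterior mean = w·x̄ + (1−w)·μ₀ = 0.93067·23.31 + 0.069328·42.65 = 24.651. Posterior variance = 1/(0.135595+0.0101008) = 6.86361, so SD = 2.620.

Posterior mean ≈ 24.651; posterior SD ≈ 2.620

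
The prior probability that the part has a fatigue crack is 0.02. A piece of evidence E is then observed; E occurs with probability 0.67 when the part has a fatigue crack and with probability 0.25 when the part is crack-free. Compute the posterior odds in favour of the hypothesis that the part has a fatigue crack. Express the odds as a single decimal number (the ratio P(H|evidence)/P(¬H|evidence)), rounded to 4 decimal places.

Posterior odds ≈ 0.0547

Prior odds = 0.02/(1−0.02) = 0.020408.
Likelihood ratio for E = 0.67/0.25 = 2.6800.
Posterior odds = prior odds × LR = 0.054694.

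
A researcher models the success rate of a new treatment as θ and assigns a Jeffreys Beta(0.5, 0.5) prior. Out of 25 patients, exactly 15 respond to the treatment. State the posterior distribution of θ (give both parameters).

The binomial likelihood is conjugate to the Beta prior: with 15 successes and 10 failures, the posterior is Beta(0.5+15, 0.5+10) = Beta(15.5, 10.5).

Posterior: Beta(15.5, 10.5)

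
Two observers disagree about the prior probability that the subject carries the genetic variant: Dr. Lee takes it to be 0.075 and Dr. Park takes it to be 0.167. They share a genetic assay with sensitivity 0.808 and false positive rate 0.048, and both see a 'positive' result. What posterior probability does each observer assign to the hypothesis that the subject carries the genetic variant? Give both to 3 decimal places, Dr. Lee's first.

P('+'|H) = 0.808, P('+'|¬H) = 0.048.
Dr. Lee: numerator 0.808·0.075 = 0.060600; evidence = 0.060600+0.048·0.925 = 0.10500; posterior = 0.577.
Dr. Park: numerator 0.808·0.167 = 0.13494; evidence = 0.13494+0.048·0.833 = 0.17492; posterior = 0.771.

Dr. Lee: 0.577; Dr. Park: 0.771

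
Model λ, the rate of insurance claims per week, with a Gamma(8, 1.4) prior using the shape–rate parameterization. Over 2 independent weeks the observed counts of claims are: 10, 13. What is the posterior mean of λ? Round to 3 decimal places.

Total count ∑xᵢ = 23 over n = 2 weeks.
Gamma is conjugate to the Poisson likelihood: posterior is Gamma(shape = 8+23 = 31, rate = 1.4+2 = 3.4).
Posterior mean = shape/rate = 31/3.4 = 9.118.

Posterior mean ≈ 9.118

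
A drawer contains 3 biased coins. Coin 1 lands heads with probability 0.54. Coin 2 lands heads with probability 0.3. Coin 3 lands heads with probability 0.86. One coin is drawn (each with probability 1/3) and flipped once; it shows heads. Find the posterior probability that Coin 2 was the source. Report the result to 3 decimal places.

Tabulate prior·likelihood by source: [1] prior 0.333333, lik 0.54, product 0.1800; [2] prior 0.333333, lik 0.3, product 0.1000; [3] prior 0.333333, lik 0.86, product 0.2867.
Normalizing constant = 0.56667; the posterior for Coin 2 is its product over the sum, 0.1000/0.56667 = 0.176.

Posterior probability ≈ 0.176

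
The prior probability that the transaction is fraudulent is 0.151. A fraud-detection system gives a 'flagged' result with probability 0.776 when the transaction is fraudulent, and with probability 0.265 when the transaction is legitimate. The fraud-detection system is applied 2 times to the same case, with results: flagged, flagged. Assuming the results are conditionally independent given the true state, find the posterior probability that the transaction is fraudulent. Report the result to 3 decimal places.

With H the event that the transaction is fraudulent, the joint likelihood of the observed sequence is P(data|H) = 0.776·0.776 = 0.60218 and P(data|¬H) = 0.265·0.265 = 0.070225.
Bayes: P(H|data) = 0.151·0.60218 / (0.151·0.60218 + 0.849·0.070225) = 0.090929/0.15055 = 0.6040.

Posterior P(H) ≈ 0.604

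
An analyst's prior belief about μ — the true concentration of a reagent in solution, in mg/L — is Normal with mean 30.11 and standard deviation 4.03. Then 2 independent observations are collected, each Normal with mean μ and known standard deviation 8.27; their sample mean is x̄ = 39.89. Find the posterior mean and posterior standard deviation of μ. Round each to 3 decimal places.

Prior precision 1/τ₀² = 1/4.03² = 0.0615729; data precision n/σ² = 2/8.27² = 0.0292428.
Posterior precision = 0.0615729 + 0.0292428 = 0.0908157, giving posterior SD = 1/√0.0908157 = 3.318.
Posterior mean = (0.0615729·30.11 + 0.0292428·39.89) / 0.0908157 = 33.259.

Posterior mean ≈ 33.259; posterior SD ≈ 3.318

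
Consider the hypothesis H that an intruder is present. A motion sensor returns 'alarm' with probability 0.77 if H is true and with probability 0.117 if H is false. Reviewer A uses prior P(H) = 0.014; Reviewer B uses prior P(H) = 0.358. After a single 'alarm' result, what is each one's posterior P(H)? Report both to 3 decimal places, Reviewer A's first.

The likelihood ratio for an 'alarm' result is 0.77/0.117 = 6.5812.
Reviewer A: prior odds 0.014/0.986 = 0.014199; posterior odds 0.093445; posterior probability 0.085.
Reviewer B: prior odds 0.358/0.642 = 0.55763; posterior odds 3.6699; posterior probability 0.786.

Reviewer A: 0.085; Reviewer B: 0.786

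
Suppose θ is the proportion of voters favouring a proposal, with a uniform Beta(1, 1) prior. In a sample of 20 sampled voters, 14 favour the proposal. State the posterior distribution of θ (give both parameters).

Posterior: Beta(15, 7)

The binomial likelihood is conjugate to the Beta prior: with 14 successes and 6 failures, the posterior is Beta(1+14, 1+6) = Beta(15, 7).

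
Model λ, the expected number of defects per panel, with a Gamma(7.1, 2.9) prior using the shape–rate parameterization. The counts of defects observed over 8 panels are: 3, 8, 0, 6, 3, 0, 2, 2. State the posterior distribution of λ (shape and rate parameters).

Posterior: Gamma(shape=31.1, rate=10.9)

Total count ∑xᵢ = 24 over n = 8 panels.
Gamma is conjugate to the Poisson likelihood: posterior is Gamma(shape = 7.1+24 = 31.1, rate = 2.9+8 = 10.9).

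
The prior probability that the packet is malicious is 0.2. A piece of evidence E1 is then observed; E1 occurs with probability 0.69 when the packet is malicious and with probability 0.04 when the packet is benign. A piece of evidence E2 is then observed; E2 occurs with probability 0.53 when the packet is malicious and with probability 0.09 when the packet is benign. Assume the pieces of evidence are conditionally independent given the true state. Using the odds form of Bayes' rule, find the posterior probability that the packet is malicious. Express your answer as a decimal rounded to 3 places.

Prior odds = 0.2/(1−0.2) = 0.25000.
Likelihood ratio for E1 = 0.69/0.04 = 17.250.
Likelihood ratio for E2 = 0.53/0.09 = 5.8889.
Posterior odds = prior odds × LR₁ × LR₂ = 25.396.
Posterior probability = odds/(1+odds) = 25.396/26.396 = 0.962.

Posterior probability ≈ 0.962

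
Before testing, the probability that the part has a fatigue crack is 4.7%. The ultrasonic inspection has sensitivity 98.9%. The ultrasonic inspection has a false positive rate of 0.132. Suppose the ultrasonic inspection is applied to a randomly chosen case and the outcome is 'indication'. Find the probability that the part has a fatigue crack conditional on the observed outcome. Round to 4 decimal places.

Let H be the event that the part has a fatigue crack. P(H) = 0.047, so P(¬H) = 0.953. With E the 'indication' result, P(E|H) = 0.989 and P(E|¬H) = 0.132.
P(E) = 0.989·0.047 + 0.132·0.953 = 0.046483 + 0.12580 = 0.17228.
By Bayes' theorem, P(H|E) = 0.046483 / 0.17228 = 0.2698.

P(H | E) ≈ 0.2698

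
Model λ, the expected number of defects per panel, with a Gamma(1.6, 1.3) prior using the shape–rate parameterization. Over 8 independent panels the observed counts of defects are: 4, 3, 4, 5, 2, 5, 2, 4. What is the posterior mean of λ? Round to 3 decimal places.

Posterior mean ≈ 3.290

The Poisson likelihood adds the total count to the shape and the number of exposure periods to the rate. Here ∑xᵢ = 29 and n = 8, so shape 1.6→30.6 and rate 1.3→9.3.
Posterior mean = shape/rate = 30.6/9.3 = 3.290.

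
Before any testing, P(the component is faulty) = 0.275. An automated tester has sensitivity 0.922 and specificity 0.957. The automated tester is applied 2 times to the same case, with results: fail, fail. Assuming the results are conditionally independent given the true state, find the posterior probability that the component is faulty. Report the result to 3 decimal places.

With H the event that the component is faulty, the joint likelihood of the observed sequence is P(data|H) = 0.922·0.922 = 0.85008 and P(data|¬H) = 0.043·0.043 = 0.0018490.
Bayes: P(H|data) = 0.275·0.85008 / (0.275·0.85008 + 0.725·0.0018490) = 0.23377/0.23511 = 0.9943.

Posterior P(H) ≈ 0.994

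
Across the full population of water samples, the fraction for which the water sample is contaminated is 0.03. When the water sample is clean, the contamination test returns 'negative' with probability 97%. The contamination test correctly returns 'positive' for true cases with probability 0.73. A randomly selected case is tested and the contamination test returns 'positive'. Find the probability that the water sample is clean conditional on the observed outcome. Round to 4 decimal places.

Let H be the event that the water sample is contaminated. P(H) = 0.03, so P(¬H) = 0.97. With E the 'positive' result, P(E|H) = 0.73 and P(E|¬H) = 0.03.
P(E) = 0.73·0.03 + 0.03·0.97 = 0.021900 + 0.029100 = 0.051000.
By Bayes' theorem, P(H|E) = 0.021900 / 0.051000 = 0.4294. Hence P(¬H|E) = 1 − 0.4294 = 0.5706.

P(¬H | E) ≈ 0.5706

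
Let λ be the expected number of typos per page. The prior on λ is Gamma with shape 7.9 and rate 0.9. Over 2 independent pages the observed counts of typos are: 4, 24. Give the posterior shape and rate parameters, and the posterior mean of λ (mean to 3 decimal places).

Total count ∑xᵢ = 28 over n = 2 pages.
Gamma is conjugate to the Poisson likelihood: posterior is Gamma(shape = 7.9+28 = 35.9, rate = 0.9+2 = 2.9).
E[λ | data] = 35.9/2.9 = 12.379.

Posterior: Gamma(shape=35.9, rate=2.9); mean ≈ 12.379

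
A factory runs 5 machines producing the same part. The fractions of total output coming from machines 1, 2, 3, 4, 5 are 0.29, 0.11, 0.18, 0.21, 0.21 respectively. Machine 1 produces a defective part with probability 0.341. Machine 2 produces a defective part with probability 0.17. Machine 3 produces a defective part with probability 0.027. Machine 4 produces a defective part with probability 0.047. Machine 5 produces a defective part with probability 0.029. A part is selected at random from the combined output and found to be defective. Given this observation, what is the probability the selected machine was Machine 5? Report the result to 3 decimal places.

P(defective|M1) = 0.341; P(defective|M2) = 0.17; P(defective|M3) = 0.027; P(defective|M4) = 0.047; P(defective|M5) = 0.029.
Prior × likelihood for each source: 0.29·0.341=0.09889, 0.11·0.17=0.01870, 0.18·0.027=0.004860, 0.21·0.047=0.009870, 0.21·0.029=0.006090. Summing gives P(defective) = 0.13841.
P(Machine 5 | defective) = 0.006090 / 0.13841 = 0.044.

Posterior probability ≈ 0.044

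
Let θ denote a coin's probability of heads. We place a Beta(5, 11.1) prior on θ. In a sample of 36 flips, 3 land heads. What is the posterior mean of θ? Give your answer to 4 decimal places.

Observing 3 successes and 33 failures updates Beta(5, 11.1) by adding the success and failure counts to the two shape parameters: α = 5+3 = 8, β = 11.1+33 = 44.1.
Posterior mean = α/(α+β) = 8/52.1 = 0.1536.

Posterior mean ≈ 0.1536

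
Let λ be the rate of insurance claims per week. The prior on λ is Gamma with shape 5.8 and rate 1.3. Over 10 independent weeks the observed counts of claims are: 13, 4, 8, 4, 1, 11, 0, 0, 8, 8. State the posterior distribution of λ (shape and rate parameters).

Posterior: Gamma(shape=62.8, rate=11.3)

Total count ∑xᵢ = 57 over n = 10 weeks.
Gamma is conjugate to the Poisson likelihood: posterior is Gamma(shape = 5.8+57 = 62.8, rate = 1.3+10 = 11.3).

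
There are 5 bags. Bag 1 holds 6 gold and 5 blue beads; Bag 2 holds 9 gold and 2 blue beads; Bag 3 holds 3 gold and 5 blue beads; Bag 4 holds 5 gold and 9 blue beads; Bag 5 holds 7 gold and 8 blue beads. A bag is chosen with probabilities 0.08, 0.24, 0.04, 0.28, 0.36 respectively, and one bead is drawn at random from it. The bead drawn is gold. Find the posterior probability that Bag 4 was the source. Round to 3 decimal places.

Posterior probability ≈ 0.191

P(gold|Bag 1) = 0.5455; P(gold|Bag 2) = 0.8182; P(gold|Bag 3) = 0.375; P(gold|Bag 4) = 0.3571; P(gold|Bag 5) = 0.4667.
Prior × likelihood for each source: 0.08·0.5455=0.04364, 0.24·0.8182=0.1964, 0.04·0.375=0.01500, 0.28·0.3571=0.1000, 0.36·0.4667=0.1680. Summing gives P(gold) = 0.52300.
P(Bag 4 | gold) = 0.1000 / 0.52300 = 0.191.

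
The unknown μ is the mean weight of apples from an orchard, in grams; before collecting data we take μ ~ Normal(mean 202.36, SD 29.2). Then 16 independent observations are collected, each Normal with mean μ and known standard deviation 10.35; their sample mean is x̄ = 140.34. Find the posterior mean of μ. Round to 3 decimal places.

Prior precision 1/τ₀² = 1/29.2² = 0.00117283; data precision n/σ² = 16/10.35² = 0.149362.
Posterior precision = 0.00117283 + 0.149362 = 0.150535.
Posterior mean = (0.00117283·202.36 + 0.149362·140.34) / 0.150535 = 140.823.

Posterior mean ≈ 140.823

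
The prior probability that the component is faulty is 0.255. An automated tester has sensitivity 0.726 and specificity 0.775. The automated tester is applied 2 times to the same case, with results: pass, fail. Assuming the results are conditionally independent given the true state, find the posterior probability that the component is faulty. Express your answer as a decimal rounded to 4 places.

With H the event that the component is faulty, the joint likelihood of the observed sequence is P(data|H) = 0.274·0.726 = 0.19892 and P(data|¬H) = 0.775·0.225 = 0.17438.
Bayes: P(H|data) = 0.255·0.19892 / (0.255·0.19892 + 0.745·0.17438) = 0.050726/0.18063 = 0.2808.

Posterior P(H) ≈ 0.2808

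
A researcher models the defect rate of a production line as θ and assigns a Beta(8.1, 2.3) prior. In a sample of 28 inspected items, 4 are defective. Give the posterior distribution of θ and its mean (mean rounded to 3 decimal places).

The binomial likelihood is conjugate to the Beta prior: with 4 successes and 24 failures, the posterior is Beta(8.1+4, 2.3+24) = Beta(12.1, 26.3).
Posterior mean = α/(α+β) = 12.1/38.4 = 0.315.

Posterior: Beta(12.1, 26.3); mean ≈ 0.315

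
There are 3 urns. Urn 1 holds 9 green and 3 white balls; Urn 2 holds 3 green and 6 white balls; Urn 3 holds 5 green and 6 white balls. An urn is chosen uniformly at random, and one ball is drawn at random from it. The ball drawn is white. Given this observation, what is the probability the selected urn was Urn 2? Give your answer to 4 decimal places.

Tabulate prior·likelihood by source: [1] prior 0.333333, lik 0.25, product 0.08333; [2] prior 0.333333, lik 0.6667, product 0.2222; [3] prior 0.333333, lik 0.5455, product 0.1818.
Normalizing constant = 0.48737; the posterior for Urn 2 is its product over the sum, 0.2222/0.48737 = 0.4560.

Posterior probability ≈ 0.4560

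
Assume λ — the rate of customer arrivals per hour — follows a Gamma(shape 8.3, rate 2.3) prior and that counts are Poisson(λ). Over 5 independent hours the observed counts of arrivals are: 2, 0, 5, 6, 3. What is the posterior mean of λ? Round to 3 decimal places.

Total count ∑xᵢ = 16 over n = 5 hours.
Gamma is conjugate to the Poisson likelihood: posterior is Gamma(shape = 8.3+16 = 24.3, rate = 2.3+5 = 7.3).
Posterior mean = shape/rate = 24.3/7.3 = 3.329.

Posterior mean ≈ 3.329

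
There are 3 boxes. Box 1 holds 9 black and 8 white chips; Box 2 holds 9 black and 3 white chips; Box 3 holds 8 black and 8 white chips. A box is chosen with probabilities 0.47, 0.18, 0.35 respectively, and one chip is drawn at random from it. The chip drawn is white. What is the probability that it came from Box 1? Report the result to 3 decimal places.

Tabulate prior·likelihood by source: [1] prior 0.47, lik 0.4706, product 0.2212; [2] prior 0.18, lik 0.25, product 0.04500; [3] prior 0.35, lik 0.5, product 0.1750.
Normalizing constant = 0.44118; the posterior for Box 1 is its product over the sum, 0.2212/0.44118 = 0.501.

Posterior probability ≈ 0.501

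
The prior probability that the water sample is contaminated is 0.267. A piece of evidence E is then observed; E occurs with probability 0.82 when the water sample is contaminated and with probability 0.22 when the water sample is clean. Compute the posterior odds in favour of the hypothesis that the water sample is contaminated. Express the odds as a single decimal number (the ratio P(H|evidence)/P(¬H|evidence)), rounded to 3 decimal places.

Prior odds = 0.267/(1−0.267) = 0.36426. In log-odds, ln(0.36426) = -1.0099.
Add log likelihood ratio: ln(3.7273) = 1.3157.
Posterior log-odds = 0.30578, so posterior odds = exp(0.30578) = 1.3577.

Posterior odds ≈ 1.358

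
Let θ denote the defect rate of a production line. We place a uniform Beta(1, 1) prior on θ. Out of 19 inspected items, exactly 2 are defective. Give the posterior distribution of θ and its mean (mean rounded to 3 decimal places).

Posterior: Beta(3, 18); mean ≈ 0.143

Observing 2 successes and 17 failures updates Beta(1, 1) by adding the success and failure counts to the two shape parameters: α = 1+2 = 3, β = 1+17 = 18.
E[θ | data] = 3/(3+18) = 0.143.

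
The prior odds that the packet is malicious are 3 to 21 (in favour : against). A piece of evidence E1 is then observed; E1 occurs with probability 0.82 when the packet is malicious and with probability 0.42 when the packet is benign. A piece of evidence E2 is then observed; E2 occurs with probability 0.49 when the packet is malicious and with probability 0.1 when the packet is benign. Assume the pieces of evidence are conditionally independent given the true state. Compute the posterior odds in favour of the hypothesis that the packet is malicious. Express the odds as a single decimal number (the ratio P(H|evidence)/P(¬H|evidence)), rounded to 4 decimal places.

Prior odds = 3/21 = 0.14286.
Likelihood ratio for E1 = 0.82/0.42 = 1.9524.
Likelihood ratio for E2 = 0.49/0.1 = 4.9000.
Posterior odds = prior odds × LR₁ × LR₂ = 1.3667.

Posterior odds ≈ 1.3667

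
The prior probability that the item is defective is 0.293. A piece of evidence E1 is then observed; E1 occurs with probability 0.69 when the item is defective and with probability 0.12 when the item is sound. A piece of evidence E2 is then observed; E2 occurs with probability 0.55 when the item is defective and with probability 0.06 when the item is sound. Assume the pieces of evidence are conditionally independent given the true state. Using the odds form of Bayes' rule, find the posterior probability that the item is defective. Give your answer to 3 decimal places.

Posterior probability ≈ 0.956

Prior odds = 0.293/(1−0.293) = 0.41443.
Likelihood ratio for E1 = 0.69/0.12 = 5.7500.
Likelihood ratio for E2 = 0.55/0.06 = 9.1667.
Posterior odds = prior odds × LR₁ × LR₂ = 21.844.
Posterior probability = odds/(1+odds) = 21.844/22.844 = 0.956.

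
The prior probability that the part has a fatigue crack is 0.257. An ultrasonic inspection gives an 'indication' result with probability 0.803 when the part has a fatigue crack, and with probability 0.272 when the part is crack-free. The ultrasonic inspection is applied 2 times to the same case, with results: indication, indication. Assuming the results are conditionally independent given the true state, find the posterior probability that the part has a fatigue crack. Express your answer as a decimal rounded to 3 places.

Posterior P(H) ≈ 0.751

With H the event that the part has a fatigue crack, the joint likelihood of the observed sequence is P(data|H) = 0.803·0.803 = 0.64481 and P(data|¬H) = 0.272·0.272 = 0.073984.
Bayes: P(H|data) = 0.257·0.64481 / (0.257·0.64481 + 0.743·0.073984) = 0.16572/0.22069 = 0.7509.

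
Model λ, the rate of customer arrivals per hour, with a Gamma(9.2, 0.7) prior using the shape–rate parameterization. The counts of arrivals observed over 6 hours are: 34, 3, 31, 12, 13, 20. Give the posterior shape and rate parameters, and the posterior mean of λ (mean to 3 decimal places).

Posterior: Gamma(shape=122.2, rate=6.7); mean ≈ 18.239

Total count ∑xᵢ = 113 over n = 6 hours.
Gamma is conjugate to the Poisson likelihood: posterior is Gamma(shape = 9.2+113 = 122.2, rate = 0.7+6 = 6.7).
Posterior mean = shape/rate = 122.2/6.7 = 18.239.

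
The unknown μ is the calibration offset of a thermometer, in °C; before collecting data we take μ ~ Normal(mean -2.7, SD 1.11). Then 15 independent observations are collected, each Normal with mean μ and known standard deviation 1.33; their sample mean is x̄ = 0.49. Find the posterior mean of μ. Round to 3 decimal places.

With known σ, the Normal prior is conjugate. Weight on the data is w = (n/σ²)/(n/σ² + 1/τ₀²) = 8.47985/(8.47985+0.811622) = 0.91265.
Posterior mean = w·x̄ + (1−w)·μ₀ = 0.91265·0.49 + 0.087351·-2.7 = 0.211.

Posterior mean ≈ 0.211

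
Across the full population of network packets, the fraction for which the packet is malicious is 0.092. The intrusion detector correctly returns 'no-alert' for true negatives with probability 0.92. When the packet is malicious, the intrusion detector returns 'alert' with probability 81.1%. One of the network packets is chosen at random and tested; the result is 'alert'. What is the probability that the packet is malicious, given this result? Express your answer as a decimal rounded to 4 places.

P(H | E) ≈ 0.5067

Let H be the event that the packet is malicious. P(H) = 0.092, so P(¬H) = 0.908. With E the 'alert' result, P(E|H) = 0.811 and P(E|¬H) = 0.08.
P(E) = 0.811·0.092 + 0.08·0.908 = 0.074612 + 0.072640 = 0.14725.
By Bayes' theorem, P(H|E) = 0.074612 / 0.14725 = 0.5067.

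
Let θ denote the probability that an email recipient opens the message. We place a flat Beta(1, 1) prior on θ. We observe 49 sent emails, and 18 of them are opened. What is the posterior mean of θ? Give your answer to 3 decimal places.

Observing 18 successes and 31 failures updates Beta(1, 1) by adding the success and failure counts to the two shape parameters: α = 1+18 = 19, β = 1+31 = 32.
Posterior mean = α/(α+β) = 19/51 = 0.373.

Posterior mean ≈ 0.373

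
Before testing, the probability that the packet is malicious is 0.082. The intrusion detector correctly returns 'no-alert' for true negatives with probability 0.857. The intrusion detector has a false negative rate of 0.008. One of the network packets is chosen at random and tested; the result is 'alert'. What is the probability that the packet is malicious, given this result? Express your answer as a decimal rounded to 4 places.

P(H | E) ≈ 0.3826

Write H for 'the packet is malicious'. Prior odds H:¬H = 0.082/0.918 = 0.089325. For the 'alert' outcome, the likelihood ratio is 0.992/0.143 = 6.9371.
Posterior odds = 0.089325 × 6.9371 = 0.61965, so P(H|E) = 0.61965/(1+0.61965) = 0.3826.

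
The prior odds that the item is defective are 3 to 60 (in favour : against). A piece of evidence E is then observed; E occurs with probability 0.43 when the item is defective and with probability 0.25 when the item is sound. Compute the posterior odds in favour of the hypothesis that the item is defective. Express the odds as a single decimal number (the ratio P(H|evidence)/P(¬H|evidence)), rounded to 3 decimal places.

Posterior odds ≈ 0.086

Prior odds = 3/60 = 0.050000. In log-odds, ln(0.050000) = -2.9957.
Add log likelihood ratio: ln(1.7200) = 0.54232.
Posterior log-odds = -2.4534, so posterior odds = exp(-2.4534) = 0.086000.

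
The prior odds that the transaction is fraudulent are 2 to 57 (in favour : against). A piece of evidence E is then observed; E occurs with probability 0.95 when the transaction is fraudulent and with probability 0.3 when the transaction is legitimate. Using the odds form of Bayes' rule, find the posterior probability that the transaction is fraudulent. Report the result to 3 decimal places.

Prior odds = 2/57 = 0.035088. In log-odds, ln(0.035088) = -3.3499.
Add log likelihood ratio: ln(3.1667) = 1.1527.
Posterior log-odds = -2.1972, so posterior odds = exp(-2.1972) = 0.11111. Converting, P(H|E) = 0.11111/1.1111 = 0.100.

Posterior probability ≈ 0.100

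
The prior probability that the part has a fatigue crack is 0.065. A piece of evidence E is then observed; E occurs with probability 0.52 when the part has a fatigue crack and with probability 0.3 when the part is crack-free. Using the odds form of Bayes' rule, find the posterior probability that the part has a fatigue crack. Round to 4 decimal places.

Posterior probability ≈ 0.1075

Prior odds = 0.065/(1−0.065) = 0.069519.
Likelihood ratio for E = 0.52/0.3 = 1.7333.
Posterior odds = prior odds × LR = 0.12050.
Posterior probability = odds/(1+odds) = 0.12050/1.1205 = 0.1075.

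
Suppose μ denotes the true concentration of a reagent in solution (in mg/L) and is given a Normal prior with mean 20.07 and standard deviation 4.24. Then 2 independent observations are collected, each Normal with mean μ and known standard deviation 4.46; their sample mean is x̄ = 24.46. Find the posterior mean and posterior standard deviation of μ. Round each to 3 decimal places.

With known σ, the Normal prior is conjugate. Weight on the data is w = (n/σ²)/(n/σ² + 1/τ₀²) = 0.100545/(0.100545+0.0556248) = 0.64382.
Posterior mean = w·x̄ + (1−w)·μ₀ = 0.64382·24.46 + 0.35618·20.07 = 22.896. Posterior variance = 1/(0.100545+0.0556248) = 6.40329, so SD = 2.530.

Posterior mean ≈ 22.896; posterior SD ≈ 2.530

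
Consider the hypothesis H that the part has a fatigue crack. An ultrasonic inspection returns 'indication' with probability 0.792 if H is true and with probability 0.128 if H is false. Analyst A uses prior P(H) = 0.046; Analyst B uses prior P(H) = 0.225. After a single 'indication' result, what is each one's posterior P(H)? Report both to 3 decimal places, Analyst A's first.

The likelihood ratio for an 'indication' result is 0.792/0.128 = 6.1875.
Analyst A: prior odds 0.046/0.954 = 0.048218; posterior odds 0.29835; posterior probability 0.230.
Analyst B: prior odds 0.225/0.775 = 0.29032; posterior odds 1.7964; posterior probability 0.642.

Analyst A: 0.230; Analyst B: 0.642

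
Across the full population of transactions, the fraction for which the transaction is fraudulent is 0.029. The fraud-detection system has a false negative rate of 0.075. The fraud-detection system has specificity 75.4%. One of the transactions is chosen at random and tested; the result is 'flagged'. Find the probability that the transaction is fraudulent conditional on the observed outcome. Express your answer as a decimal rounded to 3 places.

P(H | E) ≈ 0.101

Write H for 'the transaction is fraudulent'. Prior odds H:¬H = 0.029/0.971 = 0.029866. For the 'flagged' outcome, the likelihood ratio is 0.925/0.246 = 3.7602.
Posterior odds = 0.029866 × 3.7602 = 0.11230, so P(H|E) = 0.11230/(1+0.11230) = 0.101.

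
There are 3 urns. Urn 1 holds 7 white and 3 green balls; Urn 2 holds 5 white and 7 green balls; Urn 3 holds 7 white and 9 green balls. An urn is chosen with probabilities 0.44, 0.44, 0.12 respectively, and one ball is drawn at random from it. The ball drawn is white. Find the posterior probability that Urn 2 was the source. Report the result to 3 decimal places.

Tabulate prior·likelihood by source: [1] prior 0.44, lik 0.7, product 0.3080; [2] prior 0.44, lik 0.4167, product 0.1833; [3] prior 0.12, lik 0.4375, product 0.05250.
Normalizing constant = 0.54383; the posterior for Urn 2 is its product over the sum, 0.1833/0.54383 = 0.337.

Posterior probability ≈ 0.337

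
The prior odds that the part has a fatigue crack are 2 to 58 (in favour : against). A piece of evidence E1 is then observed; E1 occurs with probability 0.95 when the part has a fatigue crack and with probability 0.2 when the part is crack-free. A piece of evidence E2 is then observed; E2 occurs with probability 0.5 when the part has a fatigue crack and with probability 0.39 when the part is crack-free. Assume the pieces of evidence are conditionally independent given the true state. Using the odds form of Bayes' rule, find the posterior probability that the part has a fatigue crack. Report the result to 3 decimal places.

Posterior probability ≈ 0.174

Prior odds = 2/58 = 0.034483. In log-odds, ln(0.034483) = -3.3673.
Add log likelihood ratios: ln(4.7500) + ln(1.2821) = 1.8066.
Posterior log-odds = -1.5607, so posterior odds = exp(-1.5607) = 0.20999. Converting, P(H|E) = 0.20999/1.2100 = 0.174.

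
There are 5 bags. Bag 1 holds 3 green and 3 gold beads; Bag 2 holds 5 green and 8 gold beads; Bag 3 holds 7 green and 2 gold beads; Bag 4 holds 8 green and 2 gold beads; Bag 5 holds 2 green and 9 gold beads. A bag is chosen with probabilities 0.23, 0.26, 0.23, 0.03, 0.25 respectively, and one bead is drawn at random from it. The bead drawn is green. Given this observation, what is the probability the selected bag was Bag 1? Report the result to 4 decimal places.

Posterior probability ≈ 0.2482

Tabulate prior·likelihood by source: [1] prior 0.23, lik 0.5, product 0.1150; [2] prior 0.26, lik 0.3846, product 0.1000; [3] prior 0.23, lik 0.7778, product 0.1789; [4] prior 0.03, lik 0.8, product 0.02400; [5] prior 0.25, lik 0.1818, product 0.04545.
Normalizing constant = 0.46334; the posterior for Bag 1 is its product over the sum, 0.1150/0.46334 = 0.2482.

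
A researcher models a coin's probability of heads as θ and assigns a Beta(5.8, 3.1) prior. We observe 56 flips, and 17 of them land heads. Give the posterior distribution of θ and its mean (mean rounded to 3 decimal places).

Posterior: Beta(22.8, 42.1); mean ≈ 0.351

The binomial likelihood is conjugate to the Beta prior: with 17 successes and 39 failures, the posterior is Beta(5.8+17, 3.1+39) = Beta(22.8, 42.1).
Posterior mean = α/(α+β) = 22.8/64.9 = 0.351.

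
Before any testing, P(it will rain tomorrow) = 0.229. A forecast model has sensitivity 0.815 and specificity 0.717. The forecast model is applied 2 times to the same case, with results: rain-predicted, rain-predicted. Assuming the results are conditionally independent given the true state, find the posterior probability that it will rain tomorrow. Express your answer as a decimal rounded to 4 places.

With H the event that it will rain tomorrow, the joint likelihood of the observed sequence is P(data|H) = 0.815·0.815 = 0.66422 and P(data|¬H) = 0.283·0.283 = 0.080089.
Bayes: P(H|data) = 0.229·0.66422 / (0.229·0.66422 + 0.771·0.080089) = 0.15211/0.21386 = 0.7113.

Posterior P(H) ≈ 0.7113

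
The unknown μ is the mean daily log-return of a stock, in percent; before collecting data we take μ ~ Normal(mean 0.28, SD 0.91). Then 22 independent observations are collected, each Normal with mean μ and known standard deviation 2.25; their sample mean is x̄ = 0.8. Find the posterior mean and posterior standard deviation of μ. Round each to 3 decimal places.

With known σ, the Normal prior is conjugate. Weight on the data is w = (n/σ²)/(n/σ² + 1/τ₀²) = 4.34568/(4.34568+1.20758) = 0.78255.
Posterior mean = w·x̄ + (1−w)·μ₀ = 0.78255·0.8 + 0.21745·0.28 = 0.687. Posterior variance = 1/(4.34568+1.20758) = 0.180074, so SD = 0.424.

Posterior mean ≈ 0.687; posterior SD ≈ 0.424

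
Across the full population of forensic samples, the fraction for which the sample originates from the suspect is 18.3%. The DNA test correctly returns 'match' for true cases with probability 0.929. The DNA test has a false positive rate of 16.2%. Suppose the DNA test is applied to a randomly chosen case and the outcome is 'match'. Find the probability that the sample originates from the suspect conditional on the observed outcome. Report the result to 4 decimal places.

Let H be the event that the sample originates from the suspect. P(H) = 0.183, so P(¬H) = 0.817. With E the 'match' result, P(E|H) = 0.929 and P(E|¬H) = 0.162.
P(E) = 0.929·0.183 + 0.162·0.817 = 0.17001 + 0.13235 = 0.30236.
By Bayes' theorem, P(H|E) = 0.17001 / 0.30236 = 0.5623.

P(H | E) ≈ 0.5623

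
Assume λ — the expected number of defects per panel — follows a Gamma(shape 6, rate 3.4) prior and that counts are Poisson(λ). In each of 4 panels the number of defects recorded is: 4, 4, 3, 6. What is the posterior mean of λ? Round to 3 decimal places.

Posterior mean ≈ 3.108

Total count ∑xᵢ = 17 over n = 4 panels.
Gamma is conjugate to the Poisson likelihood: posterior is Gamma(shape = 6+17 = 23, rate = 3.4+4 = 7.4).
Posterior mean = shape/rate = 23/7.4 = 3.108.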